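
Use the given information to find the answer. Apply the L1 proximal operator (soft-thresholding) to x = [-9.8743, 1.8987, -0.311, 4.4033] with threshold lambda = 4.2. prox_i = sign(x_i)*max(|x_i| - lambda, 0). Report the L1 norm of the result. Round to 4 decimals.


Soft-thresholding with lambda = 4.2:
prox(-9.8743) = sign(-9.8743)*max(|-9.8743| - 4.2, 0) = -5.6743
prox(1.8987) = sign(1.8987)*max(|1.8987| - 4.2, 0) = 0.0
prox(-0.311) = sign(-0.311)*max(|-0.311| - 4.2, 0) = 0.0
prox(4.4033) = sign(4.4033)*max(|4.4033| - 4.2, 0) = 0.2033
prox(x) = [-5.6743, 0.0, 0.0, 0.2033]
||prox(x)||_1 = 5.6743 + 0.0 + 0.0 + 0.2033 = 5.8776


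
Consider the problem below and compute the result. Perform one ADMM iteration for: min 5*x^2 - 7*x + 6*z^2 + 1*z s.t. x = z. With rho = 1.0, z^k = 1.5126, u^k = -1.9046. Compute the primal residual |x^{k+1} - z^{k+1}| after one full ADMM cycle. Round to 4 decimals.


ADMM iteration with rho = 1.0, z^k = 1.5126, u^k = -1.9046
Step 1: x-update.
Minimize 5*x^2 - 7*x + (1.0/2)*(x - 1.5126 - 1.9046)^2
FOC: (2*5 + 1.0)*x = 7 + 1.0*(1.5126 + 1.9046)
x^{k+1} = 0.947
Step 2: z-update.
Minimize 6*z^2 + 1*z + (1.0/2)*(0.947 - z - 1.9046)^2
FOC: (2*6 + 1.0)*z = -1 + 1.0*(0.947 - 1.9046)
z^{k+1} = -0.1506
Step 3: u-update.
u^{k+1} = -1.9046 + 0.947 + 0.1506 = -0.807
Step 4: Primal residual = |0.947 + 0.1506| = 1.0976


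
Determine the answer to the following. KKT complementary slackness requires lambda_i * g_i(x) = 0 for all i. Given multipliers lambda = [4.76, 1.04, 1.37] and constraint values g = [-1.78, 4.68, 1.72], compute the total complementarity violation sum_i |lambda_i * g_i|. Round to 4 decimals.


KKT complementary slackness check:
lambda_1 * g_1 = 4.76 * -1.78 = -8.4728
lambda_2 * g_2 = 1.04 * 4.68 = 4.8672
lambda_3 * g_3 = 1.37 * 1.72 = 2.3564
Total violation = 8.4728 + 4.8672 + 2.3564 = 15.6964


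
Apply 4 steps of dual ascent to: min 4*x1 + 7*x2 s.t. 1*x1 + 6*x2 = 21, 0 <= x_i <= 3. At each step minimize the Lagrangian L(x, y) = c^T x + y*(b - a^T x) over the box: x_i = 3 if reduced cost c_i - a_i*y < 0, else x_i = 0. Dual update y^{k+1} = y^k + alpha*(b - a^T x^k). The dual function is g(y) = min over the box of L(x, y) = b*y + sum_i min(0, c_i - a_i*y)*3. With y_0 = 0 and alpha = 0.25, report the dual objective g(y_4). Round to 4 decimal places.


Dual ascent for LP: min 4*x1 + 7*x2, 1*x1 + 6*x2 = 21, 0 <= x_i <= 3
Step 1: y^k = 0.0, reduced costs: (4.0, 7.0)
  x^k = (0.0, 0.0), subgradient = b - a^T x = 21.0
  y^{k+1} = 0.0 + 0.25*21.0 = 5.25
Step 2: y^k = 5.25, reduced costs: (-1.25, -24.5)
  x^k = (3.0, 3.0), subgradient = b - a^T x = 0.0
  y^{k+1} = 5.25 + 0.25*0.0 = 5.25
Step 3: y^k = 5.25, reduced costs: (-1.25, -24.5)
  x^k = (3.0, 3.0), subgradient = b - a^T x = 0.0
  y^{k+1} = 5.25 + 0.25*0.0 = 5.25
Step 4: y^k = 5.25, reduced costs: (-1.25, -24.5)
  x^k = (3.0, 3.0), subgradient = b - a^T x = 0.0
  y^{k+1} = 5.25 + 0.25*0.0 = 5.25
Dual objective at y_4 = 5.25: reduced costs (-1.25, -24.5), box minimizer x = (3.0, 3.0)
g(y_4) = b*y + (c1 - a1*y)*x1 + (c2 - a2*y)*x2 = 21*5.25 + (-1.25)*3.0 + (-24.5)*3.0 = 110.25 - 3.75 - 73.5 = 33.0


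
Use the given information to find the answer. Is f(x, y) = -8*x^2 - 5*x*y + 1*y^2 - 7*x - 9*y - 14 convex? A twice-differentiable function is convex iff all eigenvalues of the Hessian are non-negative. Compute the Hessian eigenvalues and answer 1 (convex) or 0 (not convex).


The Hessian of f(x,y) = -8*x^2 - 5*x*y + 1*y^2 - 7*x - 9*y - 14 is:
H = [[-16, -5], [-5, 2]]
Trace = -16 + 2 = -14
Determinant = -16*2 - (-5)^2 = -57
Discriminant = (-14)^2 - 4*-57 = 424.0
Eigenvalues: lambda_1 = -17.2956, lambda_2 = 3.2956
The function is not convex.

0


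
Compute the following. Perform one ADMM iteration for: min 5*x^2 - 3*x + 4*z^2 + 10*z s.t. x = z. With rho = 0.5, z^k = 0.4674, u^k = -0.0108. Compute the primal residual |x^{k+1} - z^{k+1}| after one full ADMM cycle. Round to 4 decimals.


ADMM iteration with rho = 0.5, z^k = 0.4674, u^k = -0.0108
Step 1: x-update.
Minimize 5*x^2 - 3*x + (0.5/2)*(x - 0.4674 - 0.0108)^2
FOC: (2*5 + 0.5)*x = 3 + 0.5*(0.4674 + 0.0108)
x^{k+1} = 0.3085
Step 2: z-update.
Minimize 4*z^2 + 10*z + (0.5/2)*(0.3085 - z - 0.0108)^2
FOC: (2*4 + 0.5)*z = -10 + 0.5*(0.3085 - 0.0108)
z^{k+1} = -1.159
Step 3: u-update.
u^{k+1} = -0.0108 + 0.3085 + 1.159 = 1.4566
Step 4: Primal residual = |0.3085 + 1.159| = 1.4674


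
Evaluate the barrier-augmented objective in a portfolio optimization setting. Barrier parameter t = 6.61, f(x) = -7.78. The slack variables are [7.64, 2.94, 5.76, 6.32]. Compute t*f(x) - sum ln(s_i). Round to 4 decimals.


Step 1: Compute log-barrier.
ln values: [2.0334, 1.0784, 1.7509, 1.8437]
phi = -(2.0334 + 1.0784 + 1.7509 + 1.8437) = -6.7065
Step 2: Compute augmented objective.
t*f(x) = 6.61*-7.78 = -51.4258
Total = -51.4258 - 6.7065 = -58.1323


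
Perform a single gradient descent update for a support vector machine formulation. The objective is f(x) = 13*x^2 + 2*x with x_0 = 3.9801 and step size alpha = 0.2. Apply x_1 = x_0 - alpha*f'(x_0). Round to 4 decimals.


We compute the gradient at x_0 and apply the update.
f'(x) = 26*x + 2
f'(3.9801) = 26*3.9801 + 2 = 105.4826
x_1 = 3.9801 - 0.2*105.4826 = -17.1164


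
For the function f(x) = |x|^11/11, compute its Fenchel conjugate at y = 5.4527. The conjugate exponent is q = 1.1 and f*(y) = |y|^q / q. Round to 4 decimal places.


The conjugate exponent q satisfies 1/p + 1/q = 1.
p = 11, so q = 11/(11 - 1) = 1.1
|y|^q = 5.4527^1.1 = 6.4606
f*(5.4527) = 6.4606 / 1.1 = 5.8733


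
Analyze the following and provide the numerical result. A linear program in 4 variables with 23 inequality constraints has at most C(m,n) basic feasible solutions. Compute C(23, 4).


Each vertex corresponds to some choice of n active constraints out of m, so the number of vertices is at most C(m, n) = m! / (n!(m-n)!).
m = 23, n = 4
Numerator: 23 * 22 * 21 * 20
Denominator: 4! = 24
C(23, 4) = 8855


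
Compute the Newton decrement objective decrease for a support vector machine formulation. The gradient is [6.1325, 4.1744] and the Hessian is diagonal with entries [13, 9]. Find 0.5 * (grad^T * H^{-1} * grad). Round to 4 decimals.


Step 1: H is diagonal, so H^(-1) * g = [0.4717, 0.4638].
Step 2: g^T H^(-1) g = sum_i g_i^2 / H_ii
  = (6.1325)^2/13 + (4.1744)^2/9
  = 2.8929 + 1.9362 = 4.8291
Step 3: Objective decrease = 0.5 * g^T H^(-1) g = 2.4145


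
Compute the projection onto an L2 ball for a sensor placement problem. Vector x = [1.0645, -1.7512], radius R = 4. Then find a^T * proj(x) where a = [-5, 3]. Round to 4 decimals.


Step 1: Compute ||x|| (intermediates to 6 decimals).
||x|| = sqrt(1.0645^2 + (-1.7512)^2) = 2.049356
Step 2: Project.
Since ||x|| <= R, proj = x (no scaling needed).
proj(x) = [1.0645, -1.7512]
Step 3: Dot product.
a^T * proj(x) = -5*1.0645 + 3*(-1.7512) = -10.5761


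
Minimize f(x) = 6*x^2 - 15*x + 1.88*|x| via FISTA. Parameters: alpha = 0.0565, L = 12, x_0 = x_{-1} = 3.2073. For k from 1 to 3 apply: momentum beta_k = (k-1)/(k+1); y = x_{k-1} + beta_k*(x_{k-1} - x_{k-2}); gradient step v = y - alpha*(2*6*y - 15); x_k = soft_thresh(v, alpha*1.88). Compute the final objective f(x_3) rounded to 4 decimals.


FISTA on f(x) = 6*x^2 - 15*x + 1.88*|x|
L = 12, alpha = 0.0565
Iteration 1: beta = 0.0, y = 3.2073 + 0.0*(3.2073 - 3.2073) = 3.2073
  grad(y) = 23.4876, v = y - alpha*grad = 1.8803
  prox(v) = soft_thresh(1.8803, 0.1062) = 1.774
Iteration 2: beta = 0.3333, y = 1.774 + 0.3333*(1.774 - 3.2073) = 1.2963
  grad(y) = 0.5553, v = y - alpha*grad = 1.2649
  prox(v) = soft_thresh(1.2649, 0.1062) = 1.1587
Iteration 3: beta = 0.5, y = 1.1587 + 0.5*(1.1587 - 1.774) = 0.851
  grad(y) = -4.7879, v = y - alpha*grad = 1.1215
  prox(v) = soft_thresh(1.1215, 0.1062) = 1.0153
f(x_3) = 6*1.0153^2 - 15*1.0153 + 1.88*|1.0153| = -7.1357


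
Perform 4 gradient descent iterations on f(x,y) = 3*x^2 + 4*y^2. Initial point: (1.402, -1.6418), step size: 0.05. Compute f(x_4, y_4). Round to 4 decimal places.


Gradient descent on f(x,y) = 3*x^2 + 4*y^2.
Starting point: (1.402, -1.6418), alpha = 0.05
Step 1: grad_x = 2*3*1.402 = 8.412, grad_y = 2*4*-1.6418 = -13.1344
  x_1 = 1.402 - 0.05*8.412 = 0.9814
  y_1 = -1.6418 - 0.05*-13.1344 = -0.9851
Step 2: grad_x = 2*3*0.9814 = 5.8884, grad_y = 2*4*-0.9851 = -7.8806
  x_2 = 0.9814 - 0.05*5.8884 = 0.687
  y_2 = -0.9851 - 0.05*-7.8806 = -0.591
Step 3: grad_x = 2*3*0.687 = 4.1219, grad_y = 2*4*-0.591 = -4.7284
  x_3 = 0.687 - 0.05*4.1219 = 0.4809
  y_3 = -0.591 - 0.05*-4.7284 = -0.3546
Step 4: grad_x = 2*3*0.4809 = 2.8853, grad_y = 2*4*-0.3546 = -2.837
  x_4 = 0.4809 - 0.05*2.8853 = 0.3366
  y_4 = -0.3546 - 0.05*-2.837 = -0.2128
f(0.3366, -0.2128) = 3*0.3366^2 + 4*(-0.2128)^2 = 0.521


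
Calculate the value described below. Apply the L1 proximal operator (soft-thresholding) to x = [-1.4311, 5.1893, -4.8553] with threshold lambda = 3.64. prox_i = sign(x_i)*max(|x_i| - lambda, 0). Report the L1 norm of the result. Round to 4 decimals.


Soft-thresholding with lambda = 3.64:
prox(-1.4311) = sign(-1.4311)*max(|-1.4311| - 3.64, 0) = 0.0
prox(5.1893) = sign(5.1893)*max(|5.1893| - 3.64, 0) = 1.5493
prox(-4.8553) = sign(-4.8553)*max(|-4.8553| - 3.64, 0) = -1.2153
prox(x) = [0.0, 1.5493, -1.2153]
||prox(x)||_1 = 0.0 + 1.5493 + 1.2153 = 2.7646


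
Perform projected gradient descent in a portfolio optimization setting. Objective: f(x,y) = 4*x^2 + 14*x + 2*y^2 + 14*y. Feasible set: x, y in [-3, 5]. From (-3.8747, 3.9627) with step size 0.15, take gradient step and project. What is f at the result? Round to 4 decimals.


Step 1: Compute gradient at (-3.8747, 3.9627).
grad_x = 2*4*-3.8747 + 14 = -16.9976
grad_y = 2*2*3.9627 + 14 = 29.8508
Step 2: Gradient step.
x_raw = -3.8747 - 0.15*-16.9976 = -1.3251
y_raw = 3.9627 - 0.15*29.8508 = -0.5149
Step 3: Project onto [-3, 5].
x_proj = clip(-1.3251) = -1.3251
y_proj = clip(-0.5149) = -0.5149
Step 4: Evaluate f.
f(-1.3251, -0.5149) = -18.2063


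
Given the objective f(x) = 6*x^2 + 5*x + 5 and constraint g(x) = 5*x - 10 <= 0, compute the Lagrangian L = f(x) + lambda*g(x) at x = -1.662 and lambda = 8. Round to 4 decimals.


Step 1: Evaluate f(x).
f(-1.662) = 6*(-1.662)^2 + 5*(-1.662) + 5 = 13.2635
Step 2: Evaluate g(x).
g(-1.662) = 5*-1.662 - 10 = -18.31
Step 3: Compute Lagrangian.
L = 13.2635 + 8*-18.31 = -133.2165


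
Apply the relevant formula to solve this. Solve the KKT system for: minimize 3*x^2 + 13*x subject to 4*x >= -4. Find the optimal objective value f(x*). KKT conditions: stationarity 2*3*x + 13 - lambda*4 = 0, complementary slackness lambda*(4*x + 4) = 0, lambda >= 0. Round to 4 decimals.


Step 1: Try lambda = 0 (constraint inactive).
x_unc = -13/(2*3) = -2.1667
Check: 4*-2.1667 = -8.6668 < -4 -- violated!
Step 2: Constraint must be active: 4*x = -4
x* = -4/4 = -1.0
lambda = (2*3*(-1.0) + 13)/4 = 1.75
Step 3: Compute optimal value.
f(x*) = 3*(-1.0)^2 + 13*(-1.0) = -10.0


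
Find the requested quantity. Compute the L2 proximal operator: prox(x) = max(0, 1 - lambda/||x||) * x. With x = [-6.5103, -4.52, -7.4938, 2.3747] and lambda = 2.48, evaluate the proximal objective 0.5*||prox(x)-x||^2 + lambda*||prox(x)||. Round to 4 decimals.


Step 1: Compute ||x||.
||x|| = 11.1629
Step 2: Compute scaling factor.
scale = max(0, 1 - 2.48/11.1629) = 0.7778
Step 3: prox(x) = [-5.0639, -3.5158, -5.8289, 1.8471]
||prox(x)|| = 8.6829
Step 4: Proximal objective.
0.5*||prox-x||^2 = 3.0752
lambda*||prox|| = 21.5336
Total = 24.6088


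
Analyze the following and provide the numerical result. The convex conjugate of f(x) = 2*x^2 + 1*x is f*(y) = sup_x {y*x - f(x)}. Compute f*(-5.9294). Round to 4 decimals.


f*(y) = sup_x {y*x - a*x^2 - b*x} = sup_x {(y-b)*x - a*x^2}
FOC: (y - b) - 2a*x = 0 => x* = (y - b)/(2a)
x* = (-5.9294 - 1)/(2*2) = -1.7324
f*(-5.9294) = (y-b)^2/(4a) = (-5.9294 - 1)^2/(4*2)
= 48.0166/8 = 6.0021


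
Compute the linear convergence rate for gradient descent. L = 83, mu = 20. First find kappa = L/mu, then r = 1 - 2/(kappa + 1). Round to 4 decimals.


Step 1: Compute the condition number.
kappa = L/mu = 83/20 = 4.15
Step 2: Compute the convergence rate.
r = 1 - 2/(kappa + 1) = 1 - 2*mu/(L + mu) = (L - mu)/(L + mu) = 63/103 = 0.6117


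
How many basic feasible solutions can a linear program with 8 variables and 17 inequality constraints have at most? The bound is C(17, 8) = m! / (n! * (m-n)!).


Each vertex corresponds to some choice of n active constraints out of m, so the number of vertices is at most C(m, n) = m! / (n!(m-n)!).
m = 17, n = 8
Numerator: 17 * 16 * 15 * 14 * 13 * 12 * 11 * 10
Denominator: 8! = 40320
C(17, 8) = 24310


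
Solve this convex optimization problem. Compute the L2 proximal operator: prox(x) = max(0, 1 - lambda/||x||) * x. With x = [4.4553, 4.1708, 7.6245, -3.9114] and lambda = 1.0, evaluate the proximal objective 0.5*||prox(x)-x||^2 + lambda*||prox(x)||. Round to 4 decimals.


Step 1: Compute ||x||.
||x|| = 10.5203
Step 2: Compute scaling factor.
scale = max(0, 1 - 1.0/10.5203) = 0.9049
Step 3: prox(x) = [4.0318, 3.7743, 6.8998, -3.5396]
||prox(x)|| = 9.5203
Step 4: Proximal objective.
0.5*||prox-x||^2 = 0.5
lambda*||prox|| = 9.5203
Total = 10.0203


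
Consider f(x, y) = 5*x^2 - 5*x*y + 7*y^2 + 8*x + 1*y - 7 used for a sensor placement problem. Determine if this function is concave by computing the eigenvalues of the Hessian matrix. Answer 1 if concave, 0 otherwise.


The Hessian of f(x,y) = 5*x^2 - 5*x*y + 7*y^2 + 8*x + 1*y - 7 is:
H = [[10, -5], [-5, 14]]
Trace = 10 + 14 = 24
Determinant = 10*14 - (-5)^2 = 115
Discriminant = (24)^2 - 4*115 = 116.0
Eigenvalues: lambda_1 = 6.6148, lambda_2 = 17.3852
The function is not concave.

0


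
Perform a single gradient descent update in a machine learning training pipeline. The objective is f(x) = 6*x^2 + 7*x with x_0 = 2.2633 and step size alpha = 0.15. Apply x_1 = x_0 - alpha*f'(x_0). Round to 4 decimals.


We compute the gradient at x_0 and apply the update.
f'(x) = 12*x + 7
f'(2.2633) = 12*2.2633 + 7 = 34.1596
x_1 = 2.2633 - 0.15*34.1596 = -2.8606


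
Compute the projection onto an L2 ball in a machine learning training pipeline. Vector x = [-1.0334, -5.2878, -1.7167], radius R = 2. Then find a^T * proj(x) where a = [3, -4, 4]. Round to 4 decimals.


Step 1: Compute ||x|| (intermediates to 6 decimals).
||x|| = sqrt((-1.0334)^2 + (-5.2878)^2 + (-1.7167)^2) = 5.654715
Step 2: Project.
Since ||x|| > R, scale = R/||x|| = 2/5.654715 = 0.353687, proj(x) = scale * x
proj(x) = [-0.3655, -1.870226, -0.607174]
Step 3: Dot product.
a^T * proj(x) = 3*(-0.3655) - 4*(-1.870226) + 4*(-0.607174) = 3.9557


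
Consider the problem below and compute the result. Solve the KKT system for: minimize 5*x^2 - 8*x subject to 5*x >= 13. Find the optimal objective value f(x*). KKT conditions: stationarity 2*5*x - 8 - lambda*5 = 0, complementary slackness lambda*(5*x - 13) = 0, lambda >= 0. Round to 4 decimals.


Step 1: Try lambda = 0 (constraint inactive).
x_unc = 8/(2*5) = 0.8
Check: 5*0.8 = 4.0 < 13 -- violated!
Step 2: Constraint must be active: 5*x = 13
x* = 13/5 = 2.6
lambda = (2*5*2.6 - 8)/5 = 3.6
Step 3: Compute optimal value.
f(x*) = 5*2.6^2 - 8*2.6 = 13.0


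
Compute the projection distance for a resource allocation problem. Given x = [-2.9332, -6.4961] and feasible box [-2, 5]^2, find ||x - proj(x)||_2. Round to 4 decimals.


Project each component onto [-2, 5].
clip(-2.9332) = -2.0, clip(-6.4961) = -2.0
Projection = [-2.0, -2.0]
Squared diffs: [0.8709, 20.2149]
Distance = sqrt(21.0858) = 4.5919


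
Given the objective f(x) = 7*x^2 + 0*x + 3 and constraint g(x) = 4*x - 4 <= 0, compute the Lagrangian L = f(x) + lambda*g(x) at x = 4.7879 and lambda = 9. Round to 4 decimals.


Step 1: Evaluate f(x).
f(4.7879) = 7*4.7879^2 + 0*4.7879 + 3 = 163.4679
Step 2: Evaluate g(x).
g(4.7879) = 4*4.7879 - 4 = 15.1516
Step 3: Compute Lagrangian.
L = 163.4679 + 9*15.1516 = 299.8323


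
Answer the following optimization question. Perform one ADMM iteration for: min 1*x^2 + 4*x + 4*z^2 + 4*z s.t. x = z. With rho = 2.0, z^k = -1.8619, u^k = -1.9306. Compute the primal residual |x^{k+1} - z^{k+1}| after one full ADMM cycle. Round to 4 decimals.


ADMM iteration with rho = 2.0, z^k = -1.8619, u^k = -1.9306
Step 1: x-update.
Minimize 1*x^2 + 4*x + (2.0/2)*(x + 1.8619 - 1.9306)^2
FOC: (2*1 + 2.0)*x = -4 + 2.0*(-1.8619 + 1.9306)
x^{k+1} = -0.9657
Step 2: z-update.
Minimize 4*z^2 + 4*z + (2.0/2)*(-0.9657 - z - 1.9306)^2
FOC: (2*4 + 2.0)*z = -4 + 2.0*(-0.9657 - 1.9306)
z^{k+1} = -0.9793
Step 3: u-update.
u^{k+1} = -1.9306 - 0.9657 + 0.9793 = -1.917
Step 4: Primal residual = |-0.9657 + 0.9793| = 0.0136


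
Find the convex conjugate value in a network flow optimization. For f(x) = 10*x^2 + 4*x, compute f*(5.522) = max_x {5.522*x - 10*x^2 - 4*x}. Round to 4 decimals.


f*(y) = sup_x {y*x - a*x^2 - b*x} = sup_x {(y-b)*x - a*x^2}
FOC: (y - b) - 2a*x = 0 => x* = (y - b)/(2a)
x* = (5.522 - 4)/(2*10) = 0.0761
f*(5.522) = (y-b)^2/(4a) = (5.522 - 4)^2/(4*10)
= 2.3165/40 = 0.0579


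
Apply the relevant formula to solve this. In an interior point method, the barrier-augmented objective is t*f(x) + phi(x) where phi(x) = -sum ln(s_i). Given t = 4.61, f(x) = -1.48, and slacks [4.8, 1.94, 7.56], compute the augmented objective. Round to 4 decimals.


Step 1: Compute log-barrier.
ln values: [1.5686, 0.6627, 2.0229]
phi = -(1.5686 + 0.6627 + 2.0229) = -4.2542
Step 2: Compute augmented objective.
t*f(x) = 4.61*-1.48 = -6.8228
Total = -6.8228 - 4.2542 = -11.077


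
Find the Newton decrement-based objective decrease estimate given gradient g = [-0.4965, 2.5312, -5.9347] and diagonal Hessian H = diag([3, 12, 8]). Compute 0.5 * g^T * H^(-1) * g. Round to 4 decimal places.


Step 1: H is diagonal, so H^(-1) * g = [-0.1655, 0.2109, -0.7418].
Step 2: g^T H^(-1) g = sum_i g_i^2 / H_ii
  = (-0.4965)^2/3 + (2.5312)^2/12 + (-5.9347)^2/8
  = 0.0822 + 0.5339 + 4.4026 = 5.0187
Step 3: Objective decrease = 0.5 * g^T H^(-1) g = 2.5093


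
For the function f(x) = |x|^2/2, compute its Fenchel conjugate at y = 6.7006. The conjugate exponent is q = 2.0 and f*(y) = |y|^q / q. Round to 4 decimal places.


The conjugate exponent q satisfies 1/p + 1/q = 1.
p = 2, so q = 2/(2 - 1) = 2.0
|y|^q = 6.7006^2.0 = 44.898
f*(6.7006) = 44.898 / 2.0 = 22.449


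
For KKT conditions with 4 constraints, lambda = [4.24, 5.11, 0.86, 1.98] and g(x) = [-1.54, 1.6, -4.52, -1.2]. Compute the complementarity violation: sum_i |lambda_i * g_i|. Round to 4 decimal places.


KKT complementary slackness check:
lambda_1 * g_1 = 4.24 * -1.54 = -6.5296
lambda_2 * g_2 = 5.11 * 1.6 = 8.176
lambda_3 * g_3 = 0.86 * -4.52 = -3.8872
lambda_4 * g_4 = 1.98 * -1.2 = -2.376
Total violation = 6.5296 + 8.176 + 3.8872 + 2.376 = 20.9688


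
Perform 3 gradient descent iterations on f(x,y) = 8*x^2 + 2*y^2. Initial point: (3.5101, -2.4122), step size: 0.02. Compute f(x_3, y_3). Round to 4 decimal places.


Gradient descent on f(x,y) = 8*x^2 + 2*y^2.
Starting point: (3.5101, -2.4122), alpha = 0.02
Step 1: grad_x = 2*8*3.5101 = 56.1616, grad_y = 2*2*-2.4122 = -9.6488
  x_1 = 3.5101 - 0.02*56.1616 = 2.3869
  y_1 = -2.4122 - 0.02*-9.6488 = -2.2192
Step 2: grad_x = 2*8*2.3869 = 38.1899, grad_y = 2*2*-2.2192 = -8.8769
  x_2 = 2.3869 - 0.02*38.1899 = 1.6231
  y_2 = -2.2192 - 0.02*-8.8769 = -2.0417
Step 3: grad_x = 2*8*1.6231 = 25.9691, grad_y = 2*2*-2.0417 = -8.1667
  x_3 = 1.6231 - 0.02*25.9691 = 1.1037
  y_3 = -2.0417 - 0.02*-8.1667 = -1.8784
f(1.1037, -1.8784) = 8*1.1037^2 + 2*(-1.8784)^2 = 16.8014


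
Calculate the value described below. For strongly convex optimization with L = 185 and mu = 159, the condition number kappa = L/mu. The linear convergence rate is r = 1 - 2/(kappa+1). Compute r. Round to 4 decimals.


Step 1: Compute the condition number.
kappa = L/mu = 185/159 = 1.1635
Step 2: Compute the convergence rate.
r = 1 - 2/(kappa + 1) = 1 - 2*mu/(L + mu) = (L - mu)/(L + mu) = 26/344 = 0.0756


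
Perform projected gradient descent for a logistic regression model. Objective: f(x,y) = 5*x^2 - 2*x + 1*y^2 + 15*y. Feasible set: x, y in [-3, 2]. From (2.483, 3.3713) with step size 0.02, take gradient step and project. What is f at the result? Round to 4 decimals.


Step 1: Compute gradient at (2.483, 3.3713).
grad_x = 2*5*2.483 - 2 = 22.83
grad_y = 2*1*3.3713 + 15 = 21.7426
Step 2: Gradient step.
x_raw = 2.483 - 0.02*22.83 = 2.0264
y_raw = 3.3713 - 0.02*21.7426 = 2.9364
Step 3: Project onto [-3, 2].
x_proj = clip(2.0264) = 2.0
y_proj = clip(2.9364) = 2.0
Step 4: Evaluate f.
f(2.0, 2.0) = 50.0


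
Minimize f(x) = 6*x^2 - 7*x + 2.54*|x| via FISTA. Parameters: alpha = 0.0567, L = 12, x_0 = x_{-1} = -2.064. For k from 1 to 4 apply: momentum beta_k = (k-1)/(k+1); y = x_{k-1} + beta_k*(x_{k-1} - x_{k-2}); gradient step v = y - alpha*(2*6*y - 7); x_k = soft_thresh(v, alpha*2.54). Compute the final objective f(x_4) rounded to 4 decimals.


FISTA on f(x) = 6*x^2 - 7*x + 2.54*|x|
L = 12, alpha = 0.0567
Iteration 1: beta = 0.0, y = -2.064 + 0.0*(-2.064 + 2.064) = -2.064
  grad(y) = -31.768, v = y - alpha*grad = -0.2628
  prox(v) = soft_thresh(-0.2628, 0.144) = -0.1187
Iteration 2: beta = 0.3333, y = -0.1187 + 0.3333*(-0.1187 + 2.064) = 0.5297
  grad(y) = -0.6438, v = y - alpha*grad = 0.5662
  prox(v) = soft_thresh(0.5662, 0.144) = 0.4222
Iteration 3: beta = 0.5, y = 0.4222 + 0.5*(0.4222 + 0.1187) = 0.6926
  grad(y) = 1.3115, v = y - alpha*grad = 0.6183
  prox(v) = soft_thresh(0.6183, 0.144) = 0.4742
Iteration 4: beta = 0.6, y = 0.4742 + 0.6*(0.4742 - 0.4222) = 0.5055
  grad(y) = -0.9341, v = y - alpha*grad = 0.5585
  prox(v) = soft_thresh(0.5585, 0.144) = 0.4144
f(x_4) = 6*0.4144^2 - 7*0.4144 + 2.54*|0.4144| = -0.8178


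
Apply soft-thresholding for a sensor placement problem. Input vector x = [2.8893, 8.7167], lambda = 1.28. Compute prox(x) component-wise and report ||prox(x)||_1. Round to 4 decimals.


Soft-thresholding with lambda = 1.28:
prox(2.8893) = sign(2.8893)*max(|2.8893| - 1.28, 0) = 1.6093
prox(8.7167) = sign(8.7167)*max(|8.7167| - 1.28, 0) = 7.4367
prox(x) = [1.6093, 7.4367]
||prox(x)||_1 = 1.6093 + 7.4367 = 9.046


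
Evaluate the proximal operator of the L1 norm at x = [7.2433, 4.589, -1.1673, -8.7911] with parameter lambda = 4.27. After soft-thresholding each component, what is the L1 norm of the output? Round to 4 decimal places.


Soft-thresholding with lambda = 4.27:
prox(7.2433) = sign(7.2433)*max(|7.2433| - 4.27, 0) = 2.9733
prox(4.589) = sign(4.589)*max(|4.589| - 4.27, 0) = 0.319
prox(-1.1673) = sign(-1.1673)*max(|-1.1673| - 4.27, 0) = 0.0
prox(-8.7911) = sign(-8.7911)*max(|-8.7911| - 4.27, 0) = -4.5211
prox(x) = [2.9733, 0.319, 0.0, -4.5211]
||prox(x)||_1 = 2.9733 + 0.319 + 0.0 + 4.5211 = 7.8134


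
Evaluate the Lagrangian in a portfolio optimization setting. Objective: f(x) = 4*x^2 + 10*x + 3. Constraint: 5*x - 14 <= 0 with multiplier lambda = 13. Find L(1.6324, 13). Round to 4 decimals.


Step 1: Evaluate f(x).
f(1.6324) = 4*1.6324^2 + 10*1.6324 + 3 = 29.9829
Step 2: Evaluate g(x).
g(1.6324) = 5*1.6324 - 14 = -5.838
Step 3: Compute Lagrangian.
L = 29.9829 + 13*-5.838 = -45.9111


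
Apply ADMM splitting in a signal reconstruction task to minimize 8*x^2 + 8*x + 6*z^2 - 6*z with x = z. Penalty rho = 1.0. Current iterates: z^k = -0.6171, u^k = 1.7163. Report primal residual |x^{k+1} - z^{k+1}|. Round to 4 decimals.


ADMM iteration with rho = 1.0, z^k = -0.6171, u^k = 1.7163
Step 1: x-update.
Minimize 8*x^2 + 8*x + (1.0/2)*(x + 0.6171 + 1.7163)^2
FOC: (2*8 + 1.0)*x = -8 + 1.0*(-0.6171 - 1.7163)
x^{k+1} = -0.6078
Step 2: z-update.
Minimize 6*z^2 - 6*z + (1.0/2)*(-0.6078 - z + 1.7163)^2
FOC: (2*6 + 1.0)*z = 6 + 1.0*(-0.6078 + 1.7163)
z^{k+1} = 0.5468
Step 3: u-update.
u^{k+1} = 1.7163 - 0.6078 - 0.5468 = 0.5616
Step 4: Primal residual = |-0.6078 - 0.5468| = 1.1547


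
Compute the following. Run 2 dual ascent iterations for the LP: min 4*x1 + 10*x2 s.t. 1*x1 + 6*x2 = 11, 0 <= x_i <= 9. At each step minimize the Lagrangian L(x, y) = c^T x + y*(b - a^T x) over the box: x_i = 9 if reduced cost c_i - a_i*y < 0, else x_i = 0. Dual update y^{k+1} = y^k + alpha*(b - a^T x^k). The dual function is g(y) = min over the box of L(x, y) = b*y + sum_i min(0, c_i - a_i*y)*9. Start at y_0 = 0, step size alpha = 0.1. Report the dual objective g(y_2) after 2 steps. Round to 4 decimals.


Dual ascent for LP: min 4*x1 + 10*x2, 1*x1 + 6*x2 = 11, 0 <= x_i <= 9
Step 1: y^k = 0.0, reduced costs: (4.0, 10.0)
  x^k = (0.0, 0.0), subgradient = b - a^T x = 11.0
  y^{k+1} = 0.0 + 0.1*11.0 = 1.1
Step 2: y^k = 1.1, reduced costs: (2.9, 3.4)
  x^k = (0.0, 0.0), subgradient = b - a^T x = 11.0
  y^{k+1} = 1.1 + 0.1*11.0 = 2.2
Dual objective at y_2 = 2.2: reduced costs (1.8, -3.2), box minimizer x = (0.0, 9.0)
g(y_2) = b*y + (c1 - a1*y)*x1 + (c2 - a2*y)*x2 = 11*2.2 + 1.8*0.0 + (-3.2)*9.0 = 24.2 + 0.0 - 28.8 = -4.6


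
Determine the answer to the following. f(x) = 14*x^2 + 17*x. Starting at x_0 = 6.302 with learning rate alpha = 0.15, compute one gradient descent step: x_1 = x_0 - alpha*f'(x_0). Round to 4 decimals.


We compute the gradient at x_0 and apply the update.
f'(x) = 28*x + 17
f'(6.302) = 28*6.302 + 17 = 193.456
x_1 = 6.302 - 0.15*193.456 = -22.7164


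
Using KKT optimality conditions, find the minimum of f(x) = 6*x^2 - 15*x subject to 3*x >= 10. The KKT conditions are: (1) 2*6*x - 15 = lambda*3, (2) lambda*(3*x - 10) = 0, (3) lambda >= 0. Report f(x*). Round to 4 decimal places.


Step 1: Try lambda = 0 (constraint inactive).
x_unc = 15/(2*6) = 1.25
Check: 3*1.25 = 3.75 < 10 -- violated!
Step 2: Constraint must be active: 3*x = 10
x* = 10/3 = 3.3333 (rounded; the exact value 10/3 is used below)
lambda = (2*6*(10/3) - 15)/3 = 8.3333
Step 3: Compute optimal value.
f(x*) = 6*(10/3)^2 - 15*(10/3) = 16.6667


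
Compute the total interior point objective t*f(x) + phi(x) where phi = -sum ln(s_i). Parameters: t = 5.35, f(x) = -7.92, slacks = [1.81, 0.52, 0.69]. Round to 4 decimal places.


Step 1: Compute log-barrier.
ln values: [0.5933, -0.6539, -0.3711]
phi = -(0.5933 - 0.6539 - 0.3711) = 0.4317
Step 2: Compute augmented objective.
t*f(x) = 5.35*-7.92 = -42.372
Total = -42.372 + 0.4317 = -41.9403


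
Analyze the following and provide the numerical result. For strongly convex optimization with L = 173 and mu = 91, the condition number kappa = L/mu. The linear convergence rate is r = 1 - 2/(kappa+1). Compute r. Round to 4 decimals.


Step 1: Compute the condition number.
kappa = L/mu = 173/91 = 1.9011
Step 2: Compute the convergence rate.
r = 1 - 2/(kappa + 1) = 1 - 2*mu/(L + mu) = (L - mu)/(L + mu) = 82/264 = 0.3106


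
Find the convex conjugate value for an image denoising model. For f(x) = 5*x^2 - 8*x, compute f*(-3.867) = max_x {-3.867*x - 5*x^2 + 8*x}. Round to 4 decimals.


f*(y) = sup_x {y*x - a*x^2 - b*x} = sup_x {(y-b)*x - a*x^2}
FOC: (y - b) - 2a*x = 0 => x* = (y - b)/(2a)
x* = (-3.867 + 8)/(2*5) = 0.4133
f*(-3.867) = (y-b)^2/(4a) = (-3.867 + 8)^2/(4*5)
= 17.0817/20 = 0.8541


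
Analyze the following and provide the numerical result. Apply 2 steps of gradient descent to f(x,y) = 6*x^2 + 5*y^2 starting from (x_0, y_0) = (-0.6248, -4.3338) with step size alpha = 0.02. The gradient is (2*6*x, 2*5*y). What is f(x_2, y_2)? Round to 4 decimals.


Gradient descent on f(x,y) = 6*x^2 + 5*y^2.
Starting point: (-0.6248, -4.3338), alpha = 0.02
Step 1: grad_x = 2*6*-0.6248 = -7.4976, grad_y = 2*5*-4.3338 = -43.338
  x_1 = -0.6248 - 0.02*-7.4976 = -0.4748
  y_1 = -4.3338 - 0.02*-43.338 = -3.467
Step 2: grad_x = 2*6*-0.4748 = -5.6982, grad_y = 2*5*-3.467 = -34.6704
  x_2 = -0.4748 - 0.02*-5.6982 = -0.3609
  y_2 = -3.467 - 0.02*-34.6704 = -2.7736
f(-0.3609, -2.7736) = 6*(-0.3609)^2 + 5*(-2.7736)^2 = 39.2466


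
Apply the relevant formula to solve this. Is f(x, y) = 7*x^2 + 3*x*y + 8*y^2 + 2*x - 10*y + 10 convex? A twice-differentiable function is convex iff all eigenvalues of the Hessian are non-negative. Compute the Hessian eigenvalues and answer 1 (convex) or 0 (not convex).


The Hessian of f(x,y) = 7*x^2 + 3*x*y + 8*y^2 + 2*x - 10*y + 10 is:
H = [[14, 3], [3, 16]]
Trace = 14 + 16 = 30
Determinant = 14*16 - (3)^2 = 215
Discriminant = (30)^2 - 4*215 = 40.0
Eigenvalues: lambda_1 = 11.8377, lambda_2 = 18.1623
The function is convex.

1


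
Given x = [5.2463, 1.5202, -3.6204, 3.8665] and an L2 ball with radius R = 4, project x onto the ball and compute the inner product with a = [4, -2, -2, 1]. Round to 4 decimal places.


Step 1: Compute ||x|| (intermediates to 6 decimals).
||x|| = sqrt(5.2463^2 + 1.5202^2 + (-3.6204)^2 + 3.8665^2) = 7.608665
Step 2: Project.
Since ||x|| > R, scale = R/||x|| = 4/7.608665 = 0.525716, proj(x) = scale * x
proj(x) = [2.758064, 0.799193, -1.903302, 2.032681]
Step 3: Dot product.
a^T * proj(x) = 4*2.758064 - 2*0.799193 - 2*(-1.903302) + 1*2.032681 = 15.2732


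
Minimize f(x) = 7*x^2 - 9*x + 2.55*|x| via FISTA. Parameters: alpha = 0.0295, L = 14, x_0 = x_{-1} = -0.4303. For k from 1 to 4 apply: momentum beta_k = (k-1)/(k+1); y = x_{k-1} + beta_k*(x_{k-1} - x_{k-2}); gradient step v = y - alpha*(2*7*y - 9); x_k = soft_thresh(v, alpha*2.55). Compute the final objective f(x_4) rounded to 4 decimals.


FISTA on f(x) = 7*x^2 - 9*x + 2.55*|x|
L = 14, alpha = 0.0295
Iteration 1: beta = 0.0, y = -0.4303 + 0.0*(-0.4303 + 0.4303) = -0.4303
  grad(y) = -15.0242, v = y - alpha*grad = 0.0129
  prox(v) = soft_thresh(0.0129, 0.0752) = 0.0
Iteration 2: beta = 0.3333, y = 0.0 + 0.3333*(0.0 + 0.4303) = 0.1434
  grad(y) = -6.9919, v = y - alpha*grad = 0.3497
  prox(v) = soft_thresh(0.3497, 0.0752) = 0.2745
Iteration 3: beta = 0.5, y = 0.2745 + 0.5*(0.2745 - 0.0) = 0.4117
  grad(y) = -3.2361, v = y - alpha*grad = 0.5072
  prox(v) = soft_thresh(0.5072, 0.0752) = 0.4319
Iteration 4: beta = 0.6, y = 0.4319 + 0.6*(0.4319 - 0.2745) = 0.5264
  grad(y) = -1.63, v = y - alpha*grad = 0.5745
  prox(v) = soft_thresh(0.5745, 0.0752) = 0.4993
f(x_4) = 7*0.4993^2 - 9*0.4993 + 2.55*|0.4993| = -1.4754


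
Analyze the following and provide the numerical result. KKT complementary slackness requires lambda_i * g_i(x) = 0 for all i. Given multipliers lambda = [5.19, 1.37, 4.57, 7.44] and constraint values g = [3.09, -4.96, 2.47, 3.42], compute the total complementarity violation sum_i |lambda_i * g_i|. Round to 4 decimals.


KKT complementary slackness check:
lambda_1 * g_1 = 5.19 * 3.09 = 16.0371
lambda_2 * g_2 = 1.37 * -4.96 = -6.7952
lambda_3 * g_3 = 4.57 * 2.47 = 11.2879
lambda_4 * g_4 = 7.44 * 3.42 = 25.4448
Total violation = 16.0371 + 6.7952 + 11.2879 + 25.4448 = 59.565


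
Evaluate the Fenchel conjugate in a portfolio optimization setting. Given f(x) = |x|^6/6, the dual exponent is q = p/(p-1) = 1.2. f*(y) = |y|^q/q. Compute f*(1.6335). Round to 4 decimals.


The conjugate exponent q satisfies 1/p + 1/q = 1.
p = 6, so q = 6/(6 - 1) = 1.2
|y|^q = 1.6335^1.2 = 1.802
f*(1.6335) = 1.802 / 1.2 = 1.5016


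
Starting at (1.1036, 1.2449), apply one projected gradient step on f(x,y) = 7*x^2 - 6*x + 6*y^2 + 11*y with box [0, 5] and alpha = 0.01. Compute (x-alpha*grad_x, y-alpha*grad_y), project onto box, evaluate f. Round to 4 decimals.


Step 1: Compute gradient at (1.1036, 1.2449).
grad_x = 2*7*1.1036 - 6 = 9.4504
grad_y = 2*6*1.2449 + 11 = 25.9388
Step 2: Gradient step.
x_raw = 1.1036 - 0.01*9.4504 = 1.0091
y_raw = 1.2449 - 0.01*25.9388 = 0.9855
Step 3: Project onto [0, 5].
x_proj = clip(1.0091) = 1.0091
y_proj = clip(0.9855) = 0.9855
Step 4: Evaluate f.
f(1.0091, 0.9855) = 17.7414


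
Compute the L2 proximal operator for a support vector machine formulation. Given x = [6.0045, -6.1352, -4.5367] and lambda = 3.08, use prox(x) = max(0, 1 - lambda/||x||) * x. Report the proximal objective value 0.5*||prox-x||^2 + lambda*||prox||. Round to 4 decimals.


Step 1: Compute ||x||.
||x|| = 9.7096
Step 2: Compute scaling factor.
scale = max(0, 1 - 3.08/9.7096) = 0.6828
Step 3: prox(x) = [4.0998, -4.189, -3.0976]
||prox(x)|| = 6.6296
Step 4: Proximal objective.
0.5*||prox-x||^2 = 4.7432
lambda*||prox|| = 20.4192
Total = 25.1624


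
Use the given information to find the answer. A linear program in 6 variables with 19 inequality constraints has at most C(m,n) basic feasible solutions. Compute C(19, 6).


Each vertex corresponds to some choice of n active constraints out of m, so the number of vertices is at most C(m, n) = m! / (n!(m-n)!).
m = 19, n = 6
Numerator: 19 * 18 * 17 * 16 * 15 * 14
Denominator: 6! = 720
C(19, 6) = 27132


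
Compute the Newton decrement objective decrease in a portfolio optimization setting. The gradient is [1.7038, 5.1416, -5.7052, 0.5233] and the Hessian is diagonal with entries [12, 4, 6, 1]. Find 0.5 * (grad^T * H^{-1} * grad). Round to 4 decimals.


Step 1: H is diagonal, so H^(-1) * g = [0.142, 1.2854, -0.9509, 0.5233].
Step 2: g^T H^(-1) g = sum_i g_i^2 / H_ii
  = (1.7038)^2/12 + (5.1416)^2/4 + (-5.7052)^2/6 + (0.5233)^2/1
  = 0.2419 + 6.609 + 5.4249 + 0.2738 = 12.5497
Step 3: Objective decrease = 0.5 * g^T H^(-1) g = 6.2748


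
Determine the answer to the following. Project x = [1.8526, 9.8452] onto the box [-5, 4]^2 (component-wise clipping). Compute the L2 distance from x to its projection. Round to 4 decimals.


Project each component onto [-5, 4].
clip(1.8526) = 1.8526, clip(9.8452) = 4.0
Projection = [1.8526, 4.0]
Squared diffs: [0.0, 34.1664]
Distance = sqrt(34.1664) = 5.8452


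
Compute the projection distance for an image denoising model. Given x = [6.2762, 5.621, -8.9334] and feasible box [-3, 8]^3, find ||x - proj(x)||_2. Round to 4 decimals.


Project each component onto [-3, 8].
clip(6.2762) = 6.2762, clip(5.621) = 5.621, clip(-8.9334) = -3.0
Projection = [6.2762, 5.621, -3.0]
Squared diffs: [0.0, 0.0, 35.2052]
Distance = sqrt(35.2052) = 5.9334


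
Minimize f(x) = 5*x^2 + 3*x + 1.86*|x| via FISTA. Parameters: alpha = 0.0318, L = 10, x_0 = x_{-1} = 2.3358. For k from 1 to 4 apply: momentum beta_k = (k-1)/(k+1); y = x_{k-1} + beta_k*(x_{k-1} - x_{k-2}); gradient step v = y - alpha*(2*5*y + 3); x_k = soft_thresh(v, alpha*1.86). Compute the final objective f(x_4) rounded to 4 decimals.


FISTA on f(x) = 5*x^2 + 3*x + 1.86*|x|
L = 10, alpha = 0.0318
Iteration 1: beta = 0.0, y = 2.3358 + 0.0*(2.3358 - 2.3358) = 2.3358
  grad(y) = 26.358, v = y - alpha*grad = 1.4976
  prox(v) = soft_thresh(1.4976, 0.0591) = 1.4385
Iteration 2: beta = 0.3333, y = 1.4385 + 0.3333*(1.4385 - 2.3358) = 1.1394
  grad(y) = 14.3936, v = y - alpha*grad = 0.6816
  prox(v) = soft_thresh(0.6816, 0.0591) = 0.6225
Iteration 3: beta = 0.5, y = 0.6225 + 0.5*(0.6225 - 1.4385) = 0.2145
  grad(y) = 5.1451, v = y - alpha*grad = 0.0509
  prox(v) = soft_thresh(0.0509, 0.0591) = 0.0
Iteration 4: beta = 0.6, y = 0.0 + 0.6*(0.0 - 0.6225) = -0.3735
  grad(y) = -0.735, v = y - alpha*grad = -0.3501
  prox(v) = soft_thresh(-0.3501, 0.0591) = -0.291
f(x_4) = 5*(-0.291)^2 + 3*(-0.291) + 1.86*|-0.291| = 0.0916


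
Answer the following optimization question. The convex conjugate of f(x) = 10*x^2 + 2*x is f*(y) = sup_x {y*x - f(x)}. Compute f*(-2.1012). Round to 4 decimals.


f*(y) = sup_x {y*x - a*x^2 - b*x} = sup_x {(y-b)*x - a*x^2}
FOC: (y - b) - 2a*x = 0 => x* = (y - b)/(2a)
x* = (-2.1012 - 2)/(2*10) = -0.2051
f*(-2.1012) = (y-b)^2/(4a) = (-2.1012 - 2)^2/(4*10)
= 16.8198/40 = 0.4205


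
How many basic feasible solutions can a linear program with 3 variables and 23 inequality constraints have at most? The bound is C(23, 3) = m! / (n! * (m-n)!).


Each vertex corresponds to some choice of n active constraints out of m, so the number of vertices is at most C(m, n) = m! / (n!(m-n)!).
m = 23, n = 3
Numerator: 23 * 22 * 21
Denominator: 3! = 6
C(23, 3) = 1771


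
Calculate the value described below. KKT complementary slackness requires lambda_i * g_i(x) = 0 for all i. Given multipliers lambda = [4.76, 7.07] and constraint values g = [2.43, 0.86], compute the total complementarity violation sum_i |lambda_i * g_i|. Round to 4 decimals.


KKT complementary slackness check:
lambda_1 * g_1 = 4.76 * 2.43 = 11.5668
lambda_2 * g_2 = 7.07 * 0.86 = 6.0802
Total violation = 11.5668 + 6.0802 = 17.647


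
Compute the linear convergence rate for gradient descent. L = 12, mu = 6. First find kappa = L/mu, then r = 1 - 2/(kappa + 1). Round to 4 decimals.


Step 1: Compute the condition number.
kappa = L/mu = 12/6 = 2.0
Step 2: Compute the convergence rate.
r = 1 - 2/(kappa + 1) = 1 - 2*mu/(L + mu) = (L - mu)/(L + mu) = 6/18 = 0.3333


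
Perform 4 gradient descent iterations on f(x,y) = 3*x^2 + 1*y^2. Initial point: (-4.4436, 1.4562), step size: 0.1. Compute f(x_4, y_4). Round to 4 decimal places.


Gradient descent on f(x,y) = 3*x^2 + 1*y^2.
Starting point: (-4.4436, 1.4562), alpha = 0.1
Step 1: grad_x = 2*3*-4.4436 = -26.6616, grad_y = 2*1*1.4562 = 2.9124
  x_1 = -4.4436 - 0.1*-26.6616 = -1.7774
  y_1 = 1.4562 - 0.1*2.9124 = 1.165
Step 2: grad_x = 2*3*-1.7774 = -10.6646, grad_y = 2*1*1.165 = 2.3299
  x_2 = -1.7774 - 0.1*-10.6646 = -0.711
  y_2 = 1.165 - 0.1*2.3299 = 0.932
Step 3: grad_x = 2*3*-0.711 = -4.2659, grad_y = 2*1*0.932 = 1.8639
  x_3 = -0.711 - 0.1*-4.2659 = -0.2844
  y_3 = 0.932 - 0.1*1.8639 = 0.7456
Step 4: grad_x = 2*3*-0.2844 = -1.7063, grad_y = 2*1*0.7456 = 1.4911
  x_4 = -0.2844 - 0.1*-1.7063 = -0.1138
  y_4 = 0.7456 - 0.1*1.4911 = 0.5965
f(-0.1138, 0.5965) = 3*(-0.1138)^2 + 1*0.5965^2 = 0.3946


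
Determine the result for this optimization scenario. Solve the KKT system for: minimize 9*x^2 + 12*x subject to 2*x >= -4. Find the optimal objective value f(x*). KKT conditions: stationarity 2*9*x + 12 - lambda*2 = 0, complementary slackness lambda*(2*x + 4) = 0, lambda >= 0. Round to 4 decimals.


Step 1: Try lambda = 0 (constraint inactive).
Stationarity: 2*9*x + 12 = 0
x* = -12/(2*9) = -2/3 = -0.6667 (rounded; the exact value -2/3 is used below)
Check constraint: 2*-0.6667 = -1.3334 >= -4 -- satisfied.
Step 2: Compute optimal value.
f(x*) = 9*(-2/3)^2 + 12*(-2/3) = -4.0


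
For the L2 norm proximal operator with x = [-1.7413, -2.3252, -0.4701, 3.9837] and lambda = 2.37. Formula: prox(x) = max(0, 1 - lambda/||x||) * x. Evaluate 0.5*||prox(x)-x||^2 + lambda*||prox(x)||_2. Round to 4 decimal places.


Step 1: Compute ||x||.
||x|| = 4.9527
Step 2: Compute scaling factor.
scale = max(0, 1 - 2.37/4.9527) = 0.5215
Step 3: prox(x) = [-0.908, -1.2125, -0.2451, 2.0774]
||prox(x)|| = 2.5827
Step 4: Proximal objective.
0.5*||prox-x||^2 = 2.8085
lambda*||prox|| = 6.121
Total = 8.9295


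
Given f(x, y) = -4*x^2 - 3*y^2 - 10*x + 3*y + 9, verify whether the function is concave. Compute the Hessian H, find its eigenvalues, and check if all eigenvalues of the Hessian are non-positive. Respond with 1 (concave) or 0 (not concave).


The Hessian of f(x,y) = -4*x^2 - 3*y^2 - 10*x + 3*y + 9 is:
H = [[-8, 0], [0, -6]]
Trace = -8 - 6 = -14
Determinant = -8*-6 - (0)^2 = 48
Discriminant = (-14)^2 - 4*48 = 4.0
Eigenvalues: lambda_1 = -8.0, lambda_2 = -6.0
The function is concave.

1


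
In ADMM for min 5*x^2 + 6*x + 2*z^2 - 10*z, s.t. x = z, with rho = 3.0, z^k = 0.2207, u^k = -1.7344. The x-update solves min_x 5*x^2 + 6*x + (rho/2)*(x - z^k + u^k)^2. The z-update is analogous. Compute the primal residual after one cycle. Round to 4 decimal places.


ADMM iteration with rho = 3.0, z^k = 0.2207, u^k = -1.7344
Step 1: x-update.
Minimize 5*x^2 + 6*x + (3.0/2)*(x - 0.2207 - 1.7344)^2
FOC: (2*5 + 3.0)*x = -6 + 3.0*(0.2207 + 1.7344)
x^{k+1} = -0.0104
Step 2: z-update.
Minimize 2*z^2 - 10*z + (3.0/2)*(-0.0104 - z - 1.7344)^2
FOC: (2*2 + 3.0)*z = 10 + 3.0*(-0.0104 - 1.7344)
z^{k+1} = 0.6808
Step 3: u-update.
u^{k+1} = -1.7344 - 0.0104 - 0.6808 = -2.4256
Step 4: Primal residual = |-0.0104 - 0.6808| = 0.6912


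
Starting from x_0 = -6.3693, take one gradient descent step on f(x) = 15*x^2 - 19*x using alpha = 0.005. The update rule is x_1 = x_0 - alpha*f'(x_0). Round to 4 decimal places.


We compute the gradient at x_0 and apply the update.
f'(x) = 30*x - 19
f'(-6.3693) = 30*-6.3693 - 19 = -210.079
x_1 = -6.3693 - 0.005*-210.079 = -5.3189


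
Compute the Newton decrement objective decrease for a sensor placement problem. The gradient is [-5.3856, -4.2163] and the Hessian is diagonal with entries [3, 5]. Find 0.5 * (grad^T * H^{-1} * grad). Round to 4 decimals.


Step 1: H is diagonal, so H^(-1) * g = [-1.7952, -0.8433].
Step 2: g^T H^(-1) g = sum_i g_i^2 / H_ii
  = (-5.3856)^2/3 + (-4.2163)^2/5
  = 9.6682 + 3.5554 = 13.2237
Step 3: Objective decrease = 0.5 * g^T H^(-1) g = 6.6118
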